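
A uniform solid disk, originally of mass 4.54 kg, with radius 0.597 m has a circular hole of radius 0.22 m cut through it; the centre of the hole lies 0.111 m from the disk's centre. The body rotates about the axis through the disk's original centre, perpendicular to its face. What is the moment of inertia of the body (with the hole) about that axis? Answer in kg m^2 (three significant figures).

0.787

Unpierced body about its centre: I₀ = (1/2)MR² = (1/2)(4.54)(0.597)² = 0.80905 kg m^2.
The removed disk has mass m = M·(r/R)² = (4.54)(0.22/0.597)² = 0.61653 kg (same uniform areal density).
Its moment of inertia about the rotation axis (parallel-axis theorem): I_hole = (1/2)mr² + md² = (1/2)(0.61653)(0.22)² + (0.61653)(0.111)² = 0.022516 kg m^2.
Treating the hole as negative mass, I = I₀ − I_hole = 0.80905 − 0.022516 = 0.78653 kg m^2.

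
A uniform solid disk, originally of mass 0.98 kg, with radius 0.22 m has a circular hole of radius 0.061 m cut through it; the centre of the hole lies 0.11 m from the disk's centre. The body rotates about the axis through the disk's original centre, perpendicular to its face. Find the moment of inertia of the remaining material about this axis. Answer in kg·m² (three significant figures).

0.0227

Unpierced body about its centre: I₀ = (1/2)MR² = (1/2)(0.98)(0.22)² = 0.023716 kg·m².
The removed disk has mass m = M·(r/R)² = (0.98)(0.061/0.22)² = 0.075343 kg (same uniform areal density).
Its moment of inertia about the rotation axis (parallel-axis theorem): I_hole = (1/2)mr² + md² = (1/2)(0.075343)(0.061)² + (0.075343)(0.11)² = 0.0010518 kg·m².
Treating the hole as negative mass, I = I₀ − I_hole = 0.023716 − 0.0010518 = 0.022664 kg·m².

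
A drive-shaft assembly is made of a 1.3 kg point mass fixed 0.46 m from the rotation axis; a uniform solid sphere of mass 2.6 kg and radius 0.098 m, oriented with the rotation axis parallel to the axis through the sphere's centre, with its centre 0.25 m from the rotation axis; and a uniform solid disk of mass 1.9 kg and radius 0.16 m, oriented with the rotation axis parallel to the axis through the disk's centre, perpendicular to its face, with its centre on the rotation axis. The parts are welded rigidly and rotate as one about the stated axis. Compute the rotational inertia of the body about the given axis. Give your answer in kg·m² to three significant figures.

0.472

Point mass: I_cm = 0; centre at d = 0.46 m, so the parallel axis theorem gives I = 0 + (1.3)(0.46)² = 0.27508 kg·m².
Solid sphere: I_cm = (2/5)MR² = (2/5)(2.6)(0.098)² = 0.0099882 kg·m²; centre at d = 0.25 m, so the parallel axis theorem gives I = 0.0099882 + (2.6)(0.25)² = 0.17249 kg·m².
Solid disk: I_cm = (1/2)MR² = (1/2)(1.9)(0.16)² = 0.02432 kg·m²; axis through the centre, so I = 0.02432 kg·m².
Total I = 0.27508 + 0.17249 + 0.02432 = 0.47189 kg·m².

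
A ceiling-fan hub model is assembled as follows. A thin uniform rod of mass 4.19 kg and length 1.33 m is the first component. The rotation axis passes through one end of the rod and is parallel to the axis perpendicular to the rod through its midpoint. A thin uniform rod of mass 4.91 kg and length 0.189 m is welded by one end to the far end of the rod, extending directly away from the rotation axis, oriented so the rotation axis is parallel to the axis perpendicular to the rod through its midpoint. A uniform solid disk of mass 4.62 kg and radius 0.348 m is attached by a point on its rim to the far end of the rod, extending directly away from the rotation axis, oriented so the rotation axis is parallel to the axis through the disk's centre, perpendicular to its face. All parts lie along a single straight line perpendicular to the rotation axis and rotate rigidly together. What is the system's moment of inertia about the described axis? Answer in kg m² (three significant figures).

28.8

Thin rod: I_cm = (1/12)ML² = (1/12)(4.19)(1.33)² = 0.61764 kg m²; centre at d = 0.665 m, so I = I_cm + Md² gives I = 0.61764 + (4.19)(0.665)² = 2.4706 kg m².
Thin rod: I_cm = (1/12)ML² = (1/12)(4.91)(0.189)² = 0.014616 kg m²; centre at d = 0.665 + 0.665 + 0.0945 = 1.4245 m, so I = I_cm + Md² gives I = 0.014616 + (4.91)(1.4245)² = 9.978 kg m².
Solid disk: I_cm = (1/2)MR² = (1/2)(4.62)(0.348)² = 0.27975 kg m²; centre at d = 0.665 + 0.665 + 0.0945 + 0.0945 + 0.348 = 1.867 m, so I = I_cm + Md² gives I = 0.27975 + (4.62)(1.867)² = 16.384 kg m².
Total I = 2.4706 + 9.978 + 16.384 = 28.832 kg m².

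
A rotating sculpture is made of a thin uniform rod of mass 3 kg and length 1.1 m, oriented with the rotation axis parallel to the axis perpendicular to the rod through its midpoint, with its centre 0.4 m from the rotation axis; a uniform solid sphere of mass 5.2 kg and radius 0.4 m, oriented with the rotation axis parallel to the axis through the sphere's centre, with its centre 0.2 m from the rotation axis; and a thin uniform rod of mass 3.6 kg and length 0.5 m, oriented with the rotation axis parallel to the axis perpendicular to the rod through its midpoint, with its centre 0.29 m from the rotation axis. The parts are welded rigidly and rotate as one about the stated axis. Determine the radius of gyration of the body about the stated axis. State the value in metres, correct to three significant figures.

Thin rod: I_cm = (1/12)ML² = (1/12)(3)(1.1)² = 0.3025 kg m^2; centre at d = 0.4 m, so the parallel axis theorem gives I = 0.3025 + (3)(0.4)² = 0.7825 kg m^2.
Solid sphere: I_cm = (2/5)MR² = (2/5)(5.2)(0.4)² = 0.3328 kg m^2; centre at d = 0.2 m, so the parallel axis theorem gives I = 0.3328 + (5.2)(0.2)² = 0.5408 kg m^2.
Thin rod: I_cm = (1/12)ML² = (1/12)(3.6)(0.5)² = 0.075 kg m^2; centre at d = 0.29 m, so the parallel axis theorem gives I = 0.075 + (3.6)(0.29)² = 0.37776 kg m^2.
Total I = 1.7011 kg m^2; total mass M = 11.8 kg.
k = √(I/M) = √(1.7011/11.8) = 0.37968 m.

0.380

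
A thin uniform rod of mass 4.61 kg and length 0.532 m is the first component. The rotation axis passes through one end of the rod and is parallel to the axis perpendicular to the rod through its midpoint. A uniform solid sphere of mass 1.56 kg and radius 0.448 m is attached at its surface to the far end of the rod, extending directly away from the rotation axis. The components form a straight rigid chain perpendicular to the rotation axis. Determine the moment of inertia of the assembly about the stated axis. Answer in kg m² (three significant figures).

2.06

Thin rod: I_cm = (1/12)ML² = (1/12)(4.61)(0.532)² = 0.10873 kg m²; centre at d = 0.266 m, so the parallel axis theorem gives I = 0.10873 + (4.61)(0.266)² = 0.43491 kg m².
Solid sphere: I_cm = (2/5)MR² = (2/5)(1.56)(0.448)² = 0.12524 kg m²; centre at d = 0.266 + 0.266 + 0.448 = 0.98 m, so the parallel axis theorem gives I = 0.12524 + (1.56)(0.98)² = 1.6235 kg m².
Total I = 0.43491 + 1.6235 = 2.0584 kg m².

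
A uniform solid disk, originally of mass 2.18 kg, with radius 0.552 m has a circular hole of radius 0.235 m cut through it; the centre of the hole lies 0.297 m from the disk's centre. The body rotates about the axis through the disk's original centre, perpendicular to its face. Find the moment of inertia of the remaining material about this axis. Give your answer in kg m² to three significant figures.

Unpierced body about its centre: I₀ = (1/2)MR² = (1/2)(2.18)(0.552)² = 0.33213 kg m².
The removed disk has mass m = M·(r/R)² = (2.18)(0.235/0.552)² = 0.39511 kg (same uniform areal density).
Its moment of inertia about the rotation axis (parallel-axis theorem): I_hole = (1/2)mr² + md² = (1/2)(0.39511)(0.235)² + (0.39511)(0.297)² = 0.045762 kg m².
Treating the hole as negative mass, I = I₀ − I_hole = 0.33213 − 0.045762 = 0.28637 kg m².

0.286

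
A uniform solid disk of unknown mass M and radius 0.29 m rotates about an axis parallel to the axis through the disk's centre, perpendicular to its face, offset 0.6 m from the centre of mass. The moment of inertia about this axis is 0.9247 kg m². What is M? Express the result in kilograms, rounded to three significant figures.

I = I_cm + Md² = (1/2)MR² + Md² = M·[0.5·(0.29)² + (0.6)²] = M·0.40205.
So M = 0.9247 / 0.40205 = 2.3 kg.

2.30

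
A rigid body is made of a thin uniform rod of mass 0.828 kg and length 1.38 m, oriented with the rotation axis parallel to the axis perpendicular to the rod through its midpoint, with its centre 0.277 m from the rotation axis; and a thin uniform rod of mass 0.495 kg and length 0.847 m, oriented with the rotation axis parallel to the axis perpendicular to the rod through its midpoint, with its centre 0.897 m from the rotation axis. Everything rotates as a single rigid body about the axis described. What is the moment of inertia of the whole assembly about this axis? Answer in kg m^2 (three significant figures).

0.623

Thin rod: I_cm = (1/12)ML² = (1/12)(0.828)(1.38)² = 0.1314 kg m^2; centre at d = 0.277 m, so I = I_cm + Md² gives I = 0.1314 + (0.828)(0.277)² = 0.19494 kg m^2.
Thin rod: I_cm = (1/12)ML² = (1/12)(0.495)(0.847)² = 0.029593 kg m^2; centre at d = 0.897 m, so I = I_cm + Md² gives I = 0.029593 + (0.495)(0.897)² = 0.42787 kg m^2.
Total I = 0.19494 + 0.42787 = 0.62281 kg m^2.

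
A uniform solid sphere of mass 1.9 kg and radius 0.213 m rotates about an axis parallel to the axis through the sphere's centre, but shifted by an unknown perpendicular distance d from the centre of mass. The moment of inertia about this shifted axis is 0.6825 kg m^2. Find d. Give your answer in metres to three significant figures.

0.584

About the centre-of-mass axis, I_cm = (2/5)MR² = (2/5)(1.9)(0.213)² = 0.03448 kg m^2.
Parallel axis theorem: I = I_cm + Md², so Md² = 0.6825 − 0.03448 = 0.64802 kg m^2.
d = √(0.64802 / 1.9) = 0.58401 m.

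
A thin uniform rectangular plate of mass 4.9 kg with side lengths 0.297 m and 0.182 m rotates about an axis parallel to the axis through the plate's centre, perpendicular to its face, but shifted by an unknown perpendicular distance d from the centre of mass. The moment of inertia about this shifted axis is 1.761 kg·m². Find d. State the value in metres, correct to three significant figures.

0.591

About the centre-of-mass axis, I_cm = (1/12)M(a²+b²) = (1/12)(4.9)[(0.297)² + (0.182)²] = 0.049544 kg·m².
Parallel axis theorem: I = I_cm + Md², so Md² = 1.761 − 0.049544 = 1.7115 kg·m².
d = √(1.7115 / 4.9) = 0.591 m.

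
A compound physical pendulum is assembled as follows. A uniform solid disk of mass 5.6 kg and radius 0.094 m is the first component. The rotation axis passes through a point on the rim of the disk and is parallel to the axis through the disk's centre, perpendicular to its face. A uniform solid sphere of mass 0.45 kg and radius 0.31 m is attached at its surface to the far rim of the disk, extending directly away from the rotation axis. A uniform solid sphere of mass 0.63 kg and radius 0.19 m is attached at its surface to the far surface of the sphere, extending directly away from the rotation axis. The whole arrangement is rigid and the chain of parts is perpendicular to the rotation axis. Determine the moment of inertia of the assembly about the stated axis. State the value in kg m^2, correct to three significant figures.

Solid disk: I_cm = (1/2)MR² = (1/2)(5.6)(0.094)² = 0.024741 kg m^2; centre at d = 0.094 m, so I = I_cm + Md² gives I = 0.024741 + (5.6)(0.094)² = 0.074222 kg m^2.
Solid sphere: I_cm = (2/5)MR² = (2/5)(0.45)(0.31)² = 0.017298 kg m^2; centre at d = 0.094 + 0.094 + 0.31 = 0.498 m, so I = I_cm + Md² gives I = 0.017298 + (0.45)(0.498)² = 0.1289 kg m^2.
Solid sphere: I_cm = (2/5)MR² = (2/5)(0.63)(0.19)² = 0.0090972 kg m^2; centre at d = 0.094 + 0.094 + 0.31 + 0.31 + 0.19 = 0.998 m, so I = I_cm + Md² gives I = 0.0090972 + (0.63)(0.998)² = 0.63658 kg m^2.
Total I = 0.074222 + 0.1289 + 0.63658 = 0.8397 kg m^2.

0.840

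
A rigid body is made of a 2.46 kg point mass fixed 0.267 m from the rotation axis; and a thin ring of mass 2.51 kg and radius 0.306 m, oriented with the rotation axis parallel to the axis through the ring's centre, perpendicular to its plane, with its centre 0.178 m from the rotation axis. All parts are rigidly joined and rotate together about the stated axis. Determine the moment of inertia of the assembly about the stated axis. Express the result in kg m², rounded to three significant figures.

Point mass: I_cm = 0; centre at d = 0.267 m, so the parallel axis theorem gives I = 0 + (2.46)(0.267)² = 0.17537 kg m².
Thin ring: I_cm = MR² = (2.51)(0.306)² = 0.23503 kg m²; centre at d = 0.178 m, so the parallel axis theorem gives I = 0.23503 + (2.51)(0.178)² = 0.31455 kg m².
Total I = 0.17537 + 0.31455 = 0.48992 kg m².

0.490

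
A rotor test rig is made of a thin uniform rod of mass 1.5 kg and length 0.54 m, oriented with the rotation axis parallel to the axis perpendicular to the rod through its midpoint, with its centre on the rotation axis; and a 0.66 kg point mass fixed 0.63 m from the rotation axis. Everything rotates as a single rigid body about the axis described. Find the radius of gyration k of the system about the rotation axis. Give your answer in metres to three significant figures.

0.372

Thin rod: I_cm = (1/12)ML² = (1/12)(1.5)(0.54)² = 0.03645 kg m²; axis through the centre, so I = 0.03645 kg m².
Point mass: I_cm = 0; centre at d = 0.63 m, so the parallel axis theorem gives I = 0 + (0.66)(0.63)² = 0.26195 kg m².
Total I = 0.2984 kg m²; total mass M = 2.16 kg.
k = √(I/M) = √(0.2984/2.16) = 0.37169 m.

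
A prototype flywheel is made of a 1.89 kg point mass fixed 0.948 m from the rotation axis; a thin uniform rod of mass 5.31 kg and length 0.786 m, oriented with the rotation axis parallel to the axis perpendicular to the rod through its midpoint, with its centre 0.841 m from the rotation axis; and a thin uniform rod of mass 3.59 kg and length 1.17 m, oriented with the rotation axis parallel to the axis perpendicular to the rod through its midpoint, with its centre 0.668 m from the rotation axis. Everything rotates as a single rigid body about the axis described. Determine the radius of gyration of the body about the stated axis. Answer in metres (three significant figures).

0.847

Point mass: I_cm = 0; centre at d = 0.948 m, so I = I_cm + Md² gives I = 0 + (1.89)(0.948)² = 1.6986 kg·m².
Thin rod: I_cm = (1/12)ML² = (1/12)(5.31)(0.786)² = 0.27337 kg·m²; centre at d = 0.841 m, so I = I_cm + Md² gives I = 0.27337 + (5.31)(0.841)² = 4.029 kg·m².
Thin rod: I_cm = (1/12)ML² = (1/12)(3.59)(1.17)² = 0.40953 kg·m²; centre at d = 0.668 m, so I = I_cm + Md² gives I = 0.40953 + (3.59)(0.668)² = 2.0115 kg·m².
Total I = 7.7391 kg·m²; total mass M = 10.79 kg.
k = √(I/M) = √(7.7391/10.79) = 0.8469 m.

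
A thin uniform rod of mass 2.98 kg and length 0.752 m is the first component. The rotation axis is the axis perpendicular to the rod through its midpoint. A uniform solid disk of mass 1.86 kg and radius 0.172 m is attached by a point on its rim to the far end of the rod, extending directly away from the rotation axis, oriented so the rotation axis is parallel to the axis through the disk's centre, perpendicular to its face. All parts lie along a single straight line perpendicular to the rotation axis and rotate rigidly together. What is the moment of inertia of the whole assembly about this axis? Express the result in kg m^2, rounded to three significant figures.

0.727

Thin rod: I_cm = (1/12)ML² = (1/12)(2.98)(0.752)² = 0.14043 kg m^2; axis through the centre, so I = 0.14043 kg m^2.
Solid disk: I_cm = (1/2)MR² = (1/2)(1.86)(0.172)² = 0.027513 kg m^2; centre at d = 0.376 + 0.172 = 0.548 m, so the parallel axis theorem gives I = 0.027513 + (1.86)(0.548)² = 0.58608 kg m^2.
Total I = 0.14043 + 0.58608 = 0.72651 kg m^2.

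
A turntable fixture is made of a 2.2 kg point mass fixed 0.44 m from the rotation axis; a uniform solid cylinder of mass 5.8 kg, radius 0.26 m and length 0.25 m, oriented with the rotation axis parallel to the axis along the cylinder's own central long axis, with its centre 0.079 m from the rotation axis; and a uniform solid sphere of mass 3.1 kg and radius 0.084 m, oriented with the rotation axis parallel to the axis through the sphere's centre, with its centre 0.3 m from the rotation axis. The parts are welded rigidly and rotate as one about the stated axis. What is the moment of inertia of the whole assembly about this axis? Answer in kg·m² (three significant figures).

Point mass: I_cm = 0; centre at d = 0.44 m, so I = I_cm + Md² gives I = 0 + (2.2)(0.44)² = 0.42592 kg·m².
Solid cylinder: I_cm = (1/2)MR² = (1/2)(5.8)(0.26)² = 0.19604 kg·m²; centre at d = 0.079 m, so I = I_cm + Md² gives I = 0.19604 + (5.8)(0.079)² = 0.23224 kg·m².
Solid sphere: I_cm = (2/5)MR² = (2/5)(3.1)(0.084)² = 0.0087494 kg·m²; centre at d = 0.3 m, so I = I_cm + Md² gives I = 0.0087494 + (3.1)(0.3)² = 0.28775 kg·m².
Total I = 0.42592 + 0.23224 + 0.28775 = 0.94591 kg·m².

0.946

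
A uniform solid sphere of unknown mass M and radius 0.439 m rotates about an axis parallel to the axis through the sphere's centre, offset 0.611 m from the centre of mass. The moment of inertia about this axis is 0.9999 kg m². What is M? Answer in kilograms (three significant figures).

2.22

I = I_cm + Md² = (2/5)MR² + Md² = M·[0.4·(0.439)² + (0.611)²] = M·0.45041.
So M = 0.9999 / 0.45041 = 2.22 kg.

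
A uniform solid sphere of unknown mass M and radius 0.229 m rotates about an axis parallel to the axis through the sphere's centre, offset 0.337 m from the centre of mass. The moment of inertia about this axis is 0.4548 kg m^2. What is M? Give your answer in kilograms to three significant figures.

3.38

I = I_cm + Md² = (2/5)MR² + Md² = M·[0.4·(0.229)² + (0.337)²] = M·0.13455.
So M = 0.4548 / 0.13455 = 3.3803 kg.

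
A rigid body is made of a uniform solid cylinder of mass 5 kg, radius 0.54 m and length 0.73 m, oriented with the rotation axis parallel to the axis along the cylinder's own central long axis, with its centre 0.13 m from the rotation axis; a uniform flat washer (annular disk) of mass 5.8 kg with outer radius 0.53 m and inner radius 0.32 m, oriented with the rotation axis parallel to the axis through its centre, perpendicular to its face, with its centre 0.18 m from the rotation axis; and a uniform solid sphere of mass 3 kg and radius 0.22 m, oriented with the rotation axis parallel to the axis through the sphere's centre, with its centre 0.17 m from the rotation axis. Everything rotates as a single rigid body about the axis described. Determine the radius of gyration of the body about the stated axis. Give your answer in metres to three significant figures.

Solid cylinder: I_cm = (1/2)MR² = (1/2)(5)(0.54)² = 0.729 kg m²; centre at d = 0.13 m, so I = I_cm + Md² gives I = 0.729 + (5)(0.13)² = 0.8135 kg m².
Annular disk: I_cm = (1/2)M(R²+r²) = (1/2)(5.8)[(0.53)² + (0.32)²] = 1.1116 kg m²; centre at d = 0.18 m, so I = I_cm + Md² gives I = 1.1116 + (5.8)(0.18)² = 1.2995 kg m².
Solid sphere: I_cm = (2/5)MR² = (2/5)(3)(0.22)² = 0.05808 kg m²; centre at d = 0.17 m, so I = I_cm + Md² gives I = 0.05808 + (3)(0.17)² = 0.14478 kg m².
Total I = 2.2578 kg m²; total mass M = 13.8 kg.
k = √(I/M) = √(2.2578/13.8) = 0.40448 m.

0.404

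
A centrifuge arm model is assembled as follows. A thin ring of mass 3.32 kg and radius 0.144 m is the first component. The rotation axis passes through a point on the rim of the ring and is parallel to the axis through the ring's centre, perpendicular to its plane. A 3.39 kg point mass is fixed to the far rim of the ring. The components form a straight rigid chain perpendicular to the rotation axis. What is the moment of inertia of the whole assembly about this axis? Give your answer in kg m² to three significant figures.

0.419

Thin ring: I_cm = MR² = (3.32)(0.144)² = 0.068844 kg m²; centre at d = 0.144 m, so the parallel axis theorem gives I = 0.068844 + (3.32)(0.144)² = 0.13769 kg m².
Point mass: I_cm = 0; centre at d = 0.144 + 0.144 = 0.288 m, so the parallel axis theorem gives I = 0 + (3.39)(0.288)² = 0.28118 kg m².
Total I = 0.13769 + 0.28118 = 0.41887 kg m².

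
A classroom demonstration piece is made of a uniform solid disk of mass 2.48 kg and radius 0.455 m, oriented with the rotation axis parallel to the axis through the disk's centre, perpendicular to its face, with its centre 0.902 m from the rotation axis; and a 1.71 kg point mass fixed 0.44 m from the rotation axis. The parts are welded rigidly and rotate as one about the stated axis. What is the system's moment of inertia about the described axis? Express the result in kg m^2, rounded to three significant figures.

2.61

Solid disk: I_cm = (1/2)MR² = (1/2)(2.48)(0.455)² = 0.25671 kg m^2; centre at d = 0.902 m, so the parallel axis theorem gives I = 0.25671 + (2.48)(0.902)² = 2.2744 kg m^2.
Point mass: I_cm = 0; centre at d = 0.44 m, so the parallel axis theorem gives I = 0 + (1.71)(0.44)² = 0.33106 kg m^2.
Total I = 2.2744 + 0.33106 = 2.6055 kg m^2.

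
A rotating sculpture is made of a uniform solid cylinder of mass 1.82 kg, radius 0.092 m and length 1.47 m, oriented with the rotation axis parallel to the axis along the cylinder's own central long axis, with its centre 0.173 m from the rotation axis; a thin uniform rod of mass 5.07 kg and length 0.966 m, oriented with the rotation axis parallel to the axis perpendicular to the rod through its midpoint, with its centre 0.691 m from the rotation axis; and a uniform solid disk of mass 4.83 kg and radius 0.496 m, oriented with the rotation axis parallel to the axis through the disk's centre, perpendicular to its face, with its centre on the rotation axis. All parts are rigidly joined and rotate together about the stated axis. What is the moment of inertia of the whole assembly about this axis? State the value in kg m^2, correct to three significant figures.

3.47

Solid cylinder: I_cm = (1/2)MR² = (1/2)(1.82)(0.092)² = 0.0077022 kg m^2; centre at d = 0.173 m, so I = I_cm + Md² gives I = 0.0077022 + (1.82)(0.173)² = 0.062173 kg m^2.
Thin rod: I_cm = (1/12)ML² = (1/12)(5.07)(0.966)² = 0.39426 kg m^2; centre at d = 0.691 m, so I = I_cm + Md² gives I = 0.39426 + (5.07)(0.691)² = 2.8151 kg m^2.
Solid disk: I_cm = (1/2)MR² = (1/2)(4.83)(0.496)² = 0.59413 kg m^2; axis through the centre, so I = 0.59413 kg m^2.
Total I = 0.062173 + 2.8151 + 0.59413 = 3.4714 kg m^2.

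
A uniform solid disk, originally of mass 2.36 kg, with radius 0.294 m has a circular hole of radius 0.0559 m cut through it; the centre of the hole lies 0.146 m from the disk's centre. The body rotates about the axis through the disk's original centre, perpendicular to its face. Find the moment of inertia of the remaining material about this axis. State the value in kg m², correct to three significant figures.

0.100

Unpierced body about its centre: I₀ = (1/2)MR² = (1/2)(2.36)(0.294)² = 0.10199 kg m².
The removed disk has mass m = M·(r/R)² = (2.36)(0.0559/0.294)² = 0.085318 kg (same uniform areal density).
Its moment of inertia about the rotation axis (parallel-axis theorem): I_hole = (1/2)mr² + md² = (1/2)(0.085318)(0.0559)² + (0.085318)(0.146)² = 0.0019519 kg m².
Treating the hole as negative mass, I = I₀ − I_hole = 0.10199 − 0.0019519 = 0.10004 kg m².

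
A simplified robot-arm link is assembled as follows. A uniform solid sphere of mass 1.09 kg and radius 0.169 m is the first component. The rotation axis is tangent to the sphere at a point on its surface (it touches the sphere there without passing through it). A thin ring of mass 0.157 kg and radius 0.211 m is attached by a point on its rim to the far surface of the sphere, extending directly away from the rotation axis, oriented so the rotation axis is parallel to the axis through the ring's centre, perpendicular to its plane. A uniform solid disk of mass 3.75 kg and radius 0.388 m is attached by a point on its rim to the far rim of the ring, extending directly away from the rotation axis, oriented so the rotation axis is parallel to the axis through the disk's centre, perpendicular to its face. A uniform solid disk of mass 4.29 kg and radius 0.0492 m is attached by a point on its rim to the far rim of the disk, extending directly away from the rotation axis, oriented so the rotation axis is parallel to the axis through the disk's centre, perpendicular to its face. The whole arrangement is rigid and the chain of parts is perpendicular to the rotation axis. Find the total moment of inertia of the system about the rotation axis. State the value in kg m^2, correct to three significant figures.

16.1

Solid sphere: I_cm = (2/5)MR² = (2/5)(1.09)(0.169)² = 0.012453 kg m^2; centre at d = 0.169 m, so the parallel axis theorem gives I = 0.012453 + (1.09)(0.169)² = 0.043584 kg m^2.
Thin ring: I_cm = MR² = (0.157)(0.211)² = 0.0069898 kg m^2; centre at d = 0.169 + 0.169 + 0.211 = 0.549 m, so the parallel axis theorem gives I = 0.0069898 + (0.157)(0.549)² = 0.05431 kg m^2.
Solid disk: I_cm = (1/2)MR² = (1/2)(3.75)(0.388)² = 0.28227 kg m^2; centre at d = 0.169 + 0.169 + 0.211 + 0.211 + 0.388 = 1.148 m, so the parallel axis theorem gives I = 0.28227 + (3.75)(1.148)² = 5.2244 kg m^2.
Solid disk: I_cm = (1/2)MR² = (1/2)(4.29)(0.0492)² = 0.0051923 kg m^2; centre at d = 0.169 + 0.169 + 0.211 + 0.211 + 0.388 + 0.388 + 0.0492 = 1.5852 m, so the parallel axis theorem gives I = 0.0051923 + (4.29)(1.5852)² = 10.785 kg m^2.
Total I = 0.043584 + 0.05431 + 5.2244 + 10.785 = 16.108 kg m^2.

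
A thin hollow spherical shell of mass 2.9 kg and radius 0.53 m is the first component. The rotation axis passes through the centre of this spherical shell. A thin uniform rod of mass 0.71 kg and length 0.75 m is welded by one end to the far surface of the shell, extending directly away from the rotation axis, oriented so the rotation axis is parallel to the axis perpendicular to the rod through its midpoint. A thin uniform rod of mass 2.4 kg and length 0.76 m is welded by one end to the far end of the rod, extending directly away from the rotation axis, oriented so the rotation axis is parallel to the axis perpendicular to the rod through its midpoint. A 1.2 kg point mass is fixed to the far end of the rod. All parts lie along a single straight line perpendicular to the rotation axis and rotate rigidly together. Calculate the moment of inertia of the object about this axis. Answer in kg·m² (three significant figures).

12.9

Spherical shell: I_cm = (2/3)MR² = (2/3)(2.9)(0.53)² = 0.54307 kg·m²; axis through the centre, so I = 0.54307 kg·m².
Thin rod: I_cm = (1/12)ML² = (1/12)(0.71)(0.75)² = 0.033281 kg·m²; centre at d = 0.53 + 0.375 = 0.905 m, so I = I_cm + Md² gives I = 0.033281 + (0.71)(0.905)² = 0.61479 kg·m².
Thin rod: I_cm = (1/12)ML² = (1/12)(2.4)(0.76)² = 0.11552 kg·m²; centre at d = 0.53 + 0.375 + 0.375 + 0.38 = 1.66 m, so I = I_cm + Md² gives I = 0.11552 + (2.4)(1.66)² = 6.729 kg·m².
Point mass: I_cm = 0; centre at d = 0.53 + 0.375 + 0.375 + 0.38 + 0.38 = 2.04 m, so I = I_cm + Md² gives I = 0 + (1.2)(2.04)² = 4.9939 kg·m².
Total I = 0.54307 + 0.61479 + 6.729 + 4.9939 = 12.881 kg·m².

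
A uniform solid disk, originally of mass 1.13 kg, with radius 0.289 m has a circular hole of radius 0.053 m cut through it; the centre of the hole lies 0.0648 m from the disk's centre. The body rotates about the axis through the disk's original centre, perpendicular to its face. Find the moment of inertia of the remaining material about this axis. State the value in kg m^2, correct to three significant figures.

0.0470

Unpierced body about its centre: I₀ = (1/2)MR² = (1/2)(1.13)(0.289)² = 0.047189 kg m^2.
The removed disk has mass m = M·(r/R)² = (1.13)(0.053/0.289)² = 0.038004 kg (same uniform areal density).
Its moment of inertia about the rotation axis (parallel-axis theorem): I_hole = (1/2)mr² + md² = (1/2)(0.038004)(0.053)² + (0.038004)(0.0648)² = 0.00021296 kg m^2.
Treating the hole as negative mass, I = I₀ − I_hole = 0.047189 − 0.00021296 = 0.046976 kg m^2.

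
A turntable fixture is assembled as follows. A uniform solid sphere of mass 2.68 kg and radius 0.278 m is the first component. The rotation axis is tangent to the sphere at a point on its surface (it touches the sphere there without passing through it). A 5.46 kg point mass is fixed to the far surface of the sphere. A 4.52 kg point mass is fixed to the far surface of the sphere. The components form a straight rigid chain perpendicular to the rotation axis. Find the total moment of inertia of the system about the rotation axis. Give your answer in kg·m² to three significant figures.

Solid sphere: I_cm = (2/5)MR² = (2/5)(2.68)(0.278)² = 0.082848 kg·m²; centre at d = 0.278 m, so the parallel axis theorem gives I = 0.082848 + (2.68)(0.278)² = 0.28997 kg·m².
Point mass: I_cm = 0; centre at d = 0.278 + 0.278 = 0.556 m, so the parallel axis theorem gives I = 0 + (5.46)(0.556)² = 1.6879 kg·m².
Point mass: I_cm = 0; centre at d = 0.278 + 0.278 = 0.556 m, so the parallel axis theorem gives I = 0 + (4.52)(0.556)² = 1.3973 kg·m².
Total I = 0.28997 + 1.6879 + 1.3973 = 3.3751 kg·m².

3.38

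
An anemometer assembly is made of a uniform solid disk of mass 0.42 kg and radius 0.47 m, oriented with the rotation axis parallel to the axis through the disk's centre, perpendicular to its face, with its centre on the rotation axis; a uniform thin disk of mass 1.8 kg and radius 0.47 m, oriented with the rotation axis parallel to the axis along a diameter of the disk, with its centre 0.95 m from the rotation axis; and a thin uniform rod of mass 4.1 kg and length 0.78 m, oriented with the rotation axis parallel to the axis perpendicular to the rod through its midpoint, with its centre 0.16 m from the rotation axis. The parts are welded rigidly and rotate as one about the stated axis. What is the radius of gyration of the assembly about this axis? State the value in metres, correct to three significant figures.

0.574

Solid disk: I_cm = (1/2)MR² = (1/2)(0.42)(0.47)² = 0.046389 kg m²; axis through the centre, so I = 0.046389 kg m².
Thin disk: I_cm = (1/4)MR² = (1/4)(1.8)(0.47)² = 0.099405 kg m²; centre at d = 0.95 m, so the parallel axis theorem gives I = 0.099405 + (1.8)(0.95)² = 1.7239 kg m².
Thin rod: I_cm = (1/12)ML² = (1/12)(4.1)(0.78)² = 0.20787 kg m²; centre at d = 0.16 m, so the parallel axis theorem gives I = 0.20787 + (4.1)(0.16)² = 0.31283 kg m².
Total I = 2.0831 kg m²; total mass M = 6.32 kg.
k = √(I/M) = √(2.0831/6.32) = 0.57412 m.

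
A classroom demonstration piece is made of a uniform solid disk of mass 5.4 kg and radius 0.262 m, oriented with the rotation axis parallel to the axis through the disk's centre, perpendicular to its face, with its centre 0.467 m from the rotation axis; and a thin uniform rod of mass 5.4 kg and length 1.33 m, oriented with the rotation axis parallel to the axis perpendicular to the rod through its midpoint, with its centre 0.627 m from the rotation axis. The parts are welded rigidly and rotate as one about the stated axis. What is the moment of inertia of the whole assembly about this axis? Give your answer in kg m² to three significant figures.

4.28

Solid disk: I_cm = (1/2)MR² = (1/2)(5.4)(0.262)² = 0.18534 kg m²; centre at d = 0.467 m, so I = I_cm + Md² gives I = 0.18534 + (5.4)(0.467)² = 1.363 kg m².
Thin rod: I_cm = (1/12)ML² = (1/12)(5.4)(1.33)² = 0.79601 kg m²; centre at d = 0.627 m, so I = I_cm + Md² gives I = 0.79601 + (5.4)(0.627)² = 2.9189 kg m².
Total I = 1.363 + 2.9189 = 4.2819 kg m².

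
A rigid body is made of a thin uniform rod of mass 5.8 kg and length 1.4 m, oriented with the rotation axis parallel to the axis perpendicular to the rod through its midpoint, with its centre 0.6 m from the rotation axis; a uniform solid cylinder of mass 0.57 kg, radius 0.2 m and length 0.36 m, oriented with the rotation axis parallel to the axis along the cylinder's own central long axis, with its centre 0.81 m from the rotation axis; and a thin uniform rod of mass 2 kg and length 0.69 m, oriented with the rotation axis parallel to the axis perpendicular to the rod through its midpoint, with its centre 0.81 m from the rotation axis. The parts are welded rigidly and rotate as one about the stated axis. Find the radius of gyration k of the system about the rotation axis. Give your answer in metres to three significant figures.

0.758

Thin rod: I_cm = (1/12)ML² = (1/12)(5.8)(1.4)² = 0.94733 kg·m²; centre at d = 0.6 m, so I = I_cm + Md² gives I = 0.94733 + (5.8)(0.6)² = 3.0353 kg·m².
Solid cylinder: I_cm = (1/2)MR² = (1/2)(0.57)(0.2)² = 0.0114 kg·m²; centre at d = 0.81 m, so I = I_cm + Md² gives I = 0.0114 + (0.57)(0.81)² = 0.38538 kg·m².
Thin rod: I_cm = (1/12)ML² = (1/12)(2)(0.69)² = 0.07935 kg·m²; centre at d = 0.81 m, so I = I_cm + Md² gives I = 0.07935 + (2)(0.81)² = 1.3916 kg·m².
Total I = 4.8123 kg·m²; total mass M = 8.37 kg.
k = √(I/M) = √(4.8123/8.37) = 0.75825 m.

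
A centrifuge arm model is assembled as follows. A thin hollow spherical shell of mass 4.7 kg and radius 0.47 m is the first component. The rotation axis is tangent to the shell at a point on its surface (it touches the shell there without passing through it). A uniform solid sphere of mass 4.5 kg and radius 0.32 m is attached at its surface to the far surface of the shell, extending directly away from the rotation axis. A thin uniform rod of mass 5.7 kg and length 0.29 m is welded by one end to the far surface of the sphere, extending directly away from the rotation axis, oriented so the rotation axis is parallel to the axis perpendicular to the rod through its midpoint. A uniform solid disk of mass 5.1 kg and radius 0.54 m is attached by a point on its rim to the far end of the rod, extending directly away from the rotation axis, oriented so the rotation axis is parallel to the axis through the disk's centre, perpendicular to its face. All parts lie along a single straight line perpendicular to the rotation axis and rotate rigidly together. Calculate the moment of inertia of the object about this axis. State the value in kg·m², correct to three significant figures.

Spherical shell: I_cm = (2/3)MR² = (2/3)(4.7)(0.47)² = 0.69215 kg·m²; centre at d = 0.47 m, so the parallel axis theorem gives I = 0.69215 + (4.7)(0.47)² = 1.7304 kg·m².
Solid sphere: I_cm = (2/5)MR² = (2/5)(4.5)(0.32)² = 0.18432 kg·m²; centre at d = 0.47 + 0.47 + 0.32 = 1.26 m, so the parallel axis theorem gives I = 0.18432 + (4.5)(1.26)² = 7.3285 kg·m².
Thin rod: I_cm = (1/12)ML² = (1/12)(5.7)(0.29)² = 0.039947 kg·m²; centre at d = 0.47 + 0.47 + 0.32 + 0.32 + 0.145 = 1.725 m, so the parallel axis theorem gives I = 0.039947 + (5.7)(1.725)² = 17.001 kg·m².
Solid disk: I_cm = (1/2)MR² = (1/2)(5.1)(0.54)² = 0.74358 kg·m²; centre at d = 0.47 + 0.47 + 0.32 + 0.32 + 0.145 + 0.145 + 0.54 = 2.41 m, so the parallel axis theorem gives I = 0.74358 + (5.1)(2.41)² = 30.365 kg·m².
Total I = 1.7304 + 7.3285 + 17.001 + 30.365 = 56.425 kg·m².

56.4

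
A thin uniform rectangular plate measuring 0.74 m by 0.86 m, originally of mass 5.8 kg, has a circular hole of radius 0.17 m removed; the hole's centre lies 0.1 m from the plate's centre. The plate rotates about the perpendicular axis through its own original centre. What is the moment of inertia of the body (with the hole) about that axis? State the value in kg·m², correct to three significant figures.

0.602

Unpierced body about its centre: I₀ = (1/12)M(a²+b²) = (1/12)(5.8)[(0.74)² + (0.86)²] = 0.62215 kg·m².
The removed disk has mass m = M·πr²/(ab) = (5.8)·π(0.17)²/(0.74·0.86) = 0.82746 kg (same uniform areal density).
Its moment of inertia about the rotation axis (parallel-axis theorem): I_hole = (1/2)mr² + md² = (1/2)(0.82746)(0.17)² + (0.82746)(0.1)² = 0.020231 kg·m².
Treating the hole as negative mass, I = I₀ − I_hole = 0.62215 − 0.020231 = 0.60192 kg·m².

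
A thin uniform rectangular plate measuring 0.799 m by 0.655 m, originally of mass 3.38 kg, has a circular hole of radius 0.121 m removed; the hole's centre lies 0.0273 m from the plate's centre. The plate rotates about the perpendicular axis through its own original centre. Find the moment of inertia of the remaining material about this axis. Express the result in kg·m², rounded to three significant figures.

Unpierced body about its centre: I₀ = (1/12)M(a²+b²) = (1/12)(3.38)[(0.799)² + (0.655)²] = 0.30066 kg·m².
The removed disk has mass m = M·πr²/(ab) = (3.38)·π(0.121)²/(0.799·0.655) = 0.29706 kg (same uniform areal density).
Its moment of inertia about the rotation axis (parallel-axis theorem): I_hole = (1/2)mr² + md² = (1/2)(0.29706)(0.121)² + (0.29706)(0.0273)² = 0.0023961 kg·m².
Treating the hole as negative mass, I = I₀ − I_hole = 0.30066 − 0.0023961 = 0.29826 kg·m².

0.298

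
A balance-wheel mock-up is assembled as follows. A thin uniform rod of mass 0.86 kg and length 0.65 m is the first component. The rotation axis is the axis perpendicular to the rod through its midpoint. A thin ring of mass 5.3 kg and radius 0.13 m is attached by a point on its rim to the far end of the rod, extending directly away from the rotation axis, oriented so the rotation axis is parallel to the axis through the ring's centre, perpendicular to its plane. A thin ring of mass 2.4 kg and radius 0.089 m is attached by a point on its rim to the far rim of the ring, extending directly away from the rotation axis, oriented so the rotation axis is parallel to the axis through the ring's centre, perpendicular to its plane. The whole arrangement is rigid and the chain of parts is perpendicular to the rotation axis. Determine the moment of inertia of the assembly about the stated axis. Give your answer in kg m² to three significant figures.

2.33

Thin rod: I_cm = (1/12)ML² = (1/12)(0.86)(0.65)² = 0.030279 kg m²; axis through the centre, so I = 0.030279 kg m².
Thin ring: I_cm = MR² = (5.3)(0.13)² = 0.08957 kg m²; centre at d = 0.325 + 0.13 = 0.455 m, so the parallel axis theorem gives I = 0.08957 + (5.3)(0.455)² = 1.1868 kg m².
Thin ring: I_cm = MR² = (2.4)(0.089)² = 0.01901 kg m²; centre at d = 0.325 + 0.13 + 0.13 + 0.089 = 0.674 m, so the parallel axis theorem gives I = 0.01901 + (2.4)(0.674)² = 1.1093 kg m².
Total I = 0.030279 + 1.1868 + 1.1093 = 2.3264 kg m².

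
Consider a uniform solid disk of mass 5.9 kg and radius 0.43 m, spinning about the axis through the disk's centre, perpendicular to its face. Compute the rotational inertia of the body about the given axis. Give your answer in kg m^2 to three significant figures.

I_cm = (1/2)MR² = (1/2)(5.9)(0.43)² = 0.54546 kg m^2; axis through the centre, so I = 0.54546 kg m^2.

0.545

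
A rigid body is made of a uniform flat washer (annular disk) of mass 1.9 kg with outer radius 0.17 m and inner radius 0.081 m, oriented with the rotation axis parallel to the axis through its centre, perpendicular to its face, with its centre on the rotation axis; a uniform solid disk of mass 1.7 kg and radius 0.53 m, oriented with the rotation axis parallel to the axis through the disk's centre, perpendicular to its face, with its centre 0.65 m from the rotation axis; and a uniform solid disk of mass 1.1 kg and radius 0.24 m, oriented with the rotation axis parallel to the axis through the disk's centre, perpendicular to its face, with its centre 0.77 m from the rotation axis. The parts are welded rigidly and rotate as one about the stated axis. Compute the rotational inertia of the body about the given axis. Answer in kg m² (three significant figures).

Annular disk: I_cm = (1/2)M(R²+r²) = (1/2)(1.9)[(0.17)² + (0.081)²] = 0.033688 kg m²; axis through the centre, so I = 0.033688 kg m².
Solid disk: I_cm = (1/2)MR² = (1/2)(1.7)(0.53)² = 0.23877 kg m²; centre at d = 0.65 m, so the parallel axis theorem gives I = 0.23877 + (1.7)(0.65)² = 0.95702 kg m².
Solid disk: I_cm = (1/2)MR² = (1/2)(1.1)(0.24)² = 0.03168 kg m²; centre at d = 0.77 m, so the parallel axis theorem gives I = 0.03168 + (1.1)(0.77)² = 0.68387 kg m².
Total I = 0.033688 + 0.95702 + 0.68387 = 1.6746 kg m².

1.67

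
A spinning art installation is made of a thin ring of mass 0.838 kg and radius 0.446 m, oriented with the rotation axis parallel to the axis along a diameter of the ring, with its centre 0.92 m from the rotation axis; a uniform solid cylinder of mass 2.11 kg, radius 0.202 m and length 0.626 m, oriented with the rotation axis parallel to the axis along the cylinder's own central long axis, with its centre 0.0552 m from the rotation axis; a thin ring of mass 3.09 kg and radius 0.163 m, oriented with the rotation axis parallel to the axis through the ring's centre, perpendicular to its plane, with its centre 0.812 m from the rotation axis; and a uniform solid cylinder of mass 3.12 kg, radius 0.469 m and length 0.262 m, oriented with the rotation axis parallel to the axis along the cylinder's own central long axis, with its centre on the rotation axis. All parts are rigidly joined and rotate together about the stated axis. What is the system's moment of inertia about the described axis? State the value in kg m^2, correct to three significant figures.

3.30

Thin ring: I_cm = (1/2)MR² = (1/2)(0.838)(0.446)² = 0.083346 kg m^2; centre at d = 0.92 m, so the parallel axis theorem gives I = 0.083346 + (0.838)(0.92)² = 0.79263 kg m^2.
Solid cylinder: I_cm = (1/2)MR² = (1/2)(2.11)(0.202)² = 0.043048 kg m^2; centre at d = 0.0552 m, so the parallel axis theorem gives I = 0.043048 + (2.11)(0.0552)² = 0.049477 kg m^2.
Thin ring: I_cm = MR² = (3.09)(0.163)² = 0.082098 kg m^2; centre at d = 0.812 m, so the parallel axis theorem gives I = 0.082098 + (3.09)(0.812)² = 2.1195 kg m^2.
Solid cylinder: I_cm = (1/2)MR² = (1/2)(3.12)(0.469)² = 0.34314 kg m^2; axis through the centre, so I = 0.34314 kg m^2.
Total I = 0.79263 + 0.049477 + 2.1195 + 0.34314 = 3.3047 kg m^2.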